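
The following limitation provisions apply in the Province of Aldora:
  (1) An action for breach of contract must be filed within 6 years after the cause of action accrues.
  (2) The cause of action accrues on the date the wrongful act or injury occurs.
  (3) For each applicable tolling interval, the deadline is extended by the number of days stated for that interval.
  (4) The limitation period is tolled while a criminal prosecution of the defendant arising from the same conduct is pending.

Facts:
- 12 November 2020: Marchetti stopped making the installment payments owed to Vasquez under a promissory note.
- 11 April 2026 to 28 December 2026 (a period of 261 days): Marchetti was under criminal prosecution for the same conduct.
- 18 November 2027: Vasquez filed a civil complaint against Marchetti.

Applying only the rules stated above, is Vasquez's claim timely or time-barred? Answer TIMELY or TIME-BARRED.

The claim accrued on 12 November 2020, when the wrongful act occurred.
The untolled deadline — 6 years after 12 November 2020 — is 12 November 2026.
The pending criminal prosecution from 11 April 2026 to 28 December 2026 tolled the period for 261 days, extending the deadline to 31 July 2027.
The 18 November 2027 filing falls after the 31 July 2027 deadline; the claim is time-barred.

TIME-BARRED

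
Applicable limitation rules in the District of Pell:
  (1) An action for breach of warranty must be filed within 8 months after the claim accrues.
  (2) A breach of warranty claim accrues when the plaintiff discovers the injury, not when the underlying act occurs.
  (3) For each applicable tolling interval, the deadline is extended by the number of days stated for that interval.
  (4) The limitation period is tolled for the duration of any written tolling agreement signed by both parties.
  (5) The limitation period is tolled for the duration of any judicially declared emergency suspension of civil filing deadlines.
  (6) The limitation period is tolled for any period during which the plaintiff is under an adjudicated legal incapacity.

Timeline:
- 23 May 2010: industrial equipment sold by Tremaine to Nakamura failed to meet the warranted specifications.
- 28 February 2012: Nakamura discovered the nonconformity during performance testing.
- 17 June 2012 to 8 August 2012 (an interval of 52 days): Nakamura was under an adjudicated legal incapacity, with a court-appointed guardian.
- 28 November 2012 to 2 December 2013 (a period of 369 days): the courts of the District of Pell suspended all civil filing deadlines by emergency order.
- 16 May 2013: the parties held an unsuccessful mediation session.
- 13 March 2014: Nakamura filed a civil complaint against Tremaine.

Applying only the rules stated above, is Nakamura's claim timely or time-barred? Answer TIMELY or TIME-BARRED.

TIME-BARRED

The claim did not accrue until Nakamura discovered the injury on 28 February 2012; the 23 May 2010 act date does not start the clock under the stated rule.
The untolled deadline — 8 months after 28 February 2012 — is 28 October 2012.
The plaintiff's legal incapacity from 17 June 2012 to 8 August 2012 tolled the period for 52 days, extending the deadline to 19 December 2012.
Because the emergency suspension of filing deadlines ran from 28 November 2012 to 2 December 2013, the deadline is extended by 369 days to 23 December 2013.
None of the other events listed affects the running of the period under the stated rules.
Filing on 13 March 2014 missed the 23 December 2013 deadline — the action is time-barred.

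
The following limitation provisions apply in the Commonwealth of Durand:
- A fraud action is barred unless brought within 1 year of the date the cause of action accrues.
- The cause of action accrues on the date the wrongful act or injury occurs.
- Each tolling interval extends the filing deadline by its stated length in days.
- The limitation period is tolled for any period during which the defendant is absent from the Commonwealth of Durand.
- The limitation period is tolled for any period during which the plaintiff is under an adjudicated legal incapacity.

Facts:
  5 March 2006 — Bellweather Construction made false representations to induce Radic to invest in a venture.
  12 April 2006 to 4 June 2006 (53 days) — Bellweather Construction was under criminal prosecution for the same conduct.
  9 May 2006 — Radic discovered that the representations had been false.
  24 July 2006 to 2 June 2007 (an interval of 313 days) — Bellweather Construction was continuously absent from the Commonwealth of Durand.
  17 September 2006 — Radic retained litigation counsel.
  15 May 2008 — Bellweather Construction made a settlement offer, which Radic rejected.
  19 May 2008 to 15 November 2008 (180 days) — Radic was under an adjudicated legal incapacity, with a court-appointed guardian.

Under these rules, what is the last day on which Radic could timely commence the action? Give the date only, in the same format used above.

12 January 2008

Because the rule ties accrual to occurrence, the claim accrued on 5 March 2006, not on the 9 May 2006 discovery date.
The untolled deadline — 1 year after 5 March 2006 — is 5 March 2007.
Because the defendant's absence from the jurisdiction ran from 24 July 2006 to 2 June 2007, the deadline is extended by 313 days to 12 January 2008.
By the time the plaintiff's legal incapacity began on 19 May 2008, the limitation period had already expired on 12 January 2008; that interval cannot revive it.
No stated provision tolls the period for a criminal prosecution, so the interval from 12 April 2006 to 4 June 2006 has no effect on the deadline.
None of the other events listed affects the running of the period under the stated rules.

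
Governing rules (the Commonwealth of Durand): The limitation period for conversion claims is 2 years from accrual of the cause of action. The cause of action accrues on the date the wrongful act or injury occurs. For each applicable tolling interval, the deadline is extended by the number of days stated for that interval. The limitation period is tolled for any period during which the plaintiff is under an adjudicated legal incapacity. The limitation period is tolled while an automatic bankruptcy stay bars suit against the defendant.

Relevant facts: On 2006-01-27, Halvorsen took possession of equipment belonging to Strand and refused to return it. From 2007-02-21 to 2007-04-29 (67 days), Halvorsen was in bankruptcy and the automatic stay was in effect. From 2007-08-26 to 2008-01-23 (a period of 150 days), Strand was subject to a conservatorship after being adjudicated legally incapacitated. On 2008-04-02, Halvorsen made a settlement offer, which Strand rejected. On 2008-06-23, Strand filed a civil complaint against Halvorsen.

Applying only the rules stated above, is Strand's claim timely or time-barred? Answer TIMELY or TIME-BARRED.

TIMELY

The cause of action accrued on 2006-01-27, the date of the act.
The untolled deadline — 2 years after 2006-01-27 — is 2008-01-27.
The automatic bankruptcy stay from 2007-02-21 to 2007-04-29 tolled the period for 67 days, extending the deadline to 2008-04-03.
The plaintiff's legal incapacity from 2007-08-26 to 2008-01-23 tolled the period for 150 days, extending the deadline to 2008-08-31.
None of the other events listed affects the running of the period under the stated rules.
Filing on 2008-06-23 beat the 2008-08-31 deadline — the action is timely.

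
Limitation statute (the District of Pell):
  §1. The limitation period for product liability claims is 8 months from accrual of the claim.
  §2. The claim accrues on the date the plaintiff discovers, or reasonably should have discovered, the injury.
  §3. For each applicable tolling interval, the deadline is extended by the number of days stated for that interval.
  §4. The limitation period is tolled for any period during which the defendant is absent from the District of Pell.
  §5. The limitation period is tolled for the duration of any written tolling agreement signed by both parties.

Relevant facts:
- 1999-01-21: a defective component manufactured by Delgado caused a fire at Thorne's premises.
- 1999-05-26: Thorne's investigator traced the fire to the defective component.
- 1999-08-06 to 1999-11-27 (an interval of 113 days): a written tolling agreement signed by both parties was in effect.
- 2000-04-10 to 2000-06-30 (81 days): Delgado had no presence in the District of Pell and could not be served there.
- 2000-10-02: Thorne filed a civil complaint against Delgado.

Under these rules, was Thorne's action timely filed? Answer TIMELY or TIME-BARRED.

TIME-BARRED

Accrual is tied to discovery, so the period began on 1999-05-26 rather than on 1999-01-21 when the act occurred.
Adding the 8 months base period to 1999-05-26 gives a deadline of 2000-01-26, before any tolling.
The written tolling agreement from 1999-08-06 to 1999-11-27 tolled the period for 113 days, extending the deadline to 2000-05-18.
Because the defendant's absence from the jurisdiction ran from 2000-04-10 to 2000-06-30, the deadline is extended by 81 days to 2000-08-07.
Thorne filed on 2000-10-02, after the 2000-08-07 deadline, so the action is time-barred.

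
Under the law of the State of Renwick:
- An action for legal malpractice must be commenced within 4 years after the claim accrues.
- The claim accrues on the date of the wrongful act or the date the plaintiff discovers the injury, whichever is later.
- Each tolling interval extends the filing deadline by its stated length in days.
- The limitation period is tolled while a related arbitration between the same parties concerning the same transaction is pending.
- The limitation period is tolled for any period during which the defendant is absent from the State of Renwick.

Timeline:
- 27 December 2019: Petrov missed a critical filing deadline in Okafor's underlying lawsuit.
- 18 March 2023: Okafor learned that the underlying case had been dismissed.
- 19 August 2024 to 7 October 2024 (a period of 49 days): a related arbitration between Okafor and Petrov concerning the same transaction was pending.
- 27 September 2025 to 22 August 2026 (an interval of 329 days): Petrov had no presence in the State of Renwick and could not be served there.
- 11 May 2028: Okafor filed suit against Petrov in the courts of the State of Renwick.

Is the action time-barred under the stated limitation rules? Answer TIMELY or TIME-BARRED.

Because discovery on 18 March 2023 post-dates the 27 December 2019 act, accrual under the later-of rule falls on 18 March 2023.
4 years from 18 March 2023 is 18 March 2027.
The pending related arbitration from 19 August 2024 to 7 October 2024 tolled the period for 49 days, extending the deadline to 6 May 2027.
The defendant's absence from the jurisdiction from 27 September 2025 to 22 August 2026 tolled the period for 329 days, extending the deadline to 30 March 2028.
Okafor filed on 11 May 2028, after the 30 March 2028 deadline, so the action is time-barred.

TIME-BARRED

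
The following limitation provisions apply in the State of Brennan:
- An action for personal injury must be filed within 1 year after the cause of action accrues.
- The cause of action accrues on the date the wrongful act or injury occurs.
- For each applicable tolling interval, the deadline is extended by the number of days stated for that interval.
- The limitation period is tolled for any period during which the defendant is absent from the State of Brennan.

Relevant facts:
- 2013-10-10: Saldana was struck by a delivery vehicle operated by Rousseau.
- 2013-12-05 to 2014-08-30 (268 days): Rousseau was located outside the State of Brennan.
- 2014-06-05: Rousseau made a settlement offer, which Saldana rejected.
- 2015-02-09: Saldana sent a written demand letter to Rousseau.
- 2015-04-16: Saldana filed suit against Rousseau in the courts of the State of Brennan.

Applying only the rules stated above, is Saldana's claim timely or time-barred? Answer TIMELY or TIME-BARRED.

The limitation period began to run on 2013-10-10.
The untolled deadline — 1 year after 2013-10-10 — is 2014-10-10.
The defendant's absence from the jurisdiction from 2013-12-05 to 2014-08-30 tolled the period for 268 days, extending the deadline to 2015-07-05.
None of the other events listed affects the running of the period under the stated rules.
Saldana filed on 2015-04-16, before the 2015-07-05 deadline, so the action is timely.

TIMELY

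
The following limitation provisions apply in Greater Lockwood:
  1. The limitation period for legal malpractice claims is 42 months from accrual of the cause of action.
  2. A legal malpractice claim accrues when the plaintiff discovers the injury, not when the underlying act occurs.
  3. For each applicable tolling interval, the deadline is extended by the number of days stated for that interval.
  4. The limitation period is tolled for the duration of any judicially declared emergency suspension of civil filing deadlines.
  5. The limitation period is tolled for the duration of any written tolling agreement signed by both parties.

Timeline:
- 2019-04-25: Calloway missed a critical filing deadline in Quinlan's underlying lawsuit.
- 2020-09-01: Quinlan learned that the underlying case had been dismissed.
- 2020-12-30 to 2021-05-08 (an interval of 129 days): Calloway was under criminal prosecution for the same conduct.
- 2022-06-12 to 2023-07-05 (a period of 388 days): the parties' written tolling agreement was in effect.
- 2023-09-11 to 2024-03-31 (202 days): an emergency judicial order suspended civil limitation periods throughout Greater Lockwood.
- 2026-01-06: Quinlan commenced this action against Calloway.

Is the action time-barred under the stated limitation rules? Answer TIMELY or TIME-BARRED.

TIME-BARRED

Under the discovery rule, the claim accrued on 2020-09-01, when Quinlan discovered the injury — not on the 2019-04-25 date of the underlying act.
42 months from 2020-09-01 is 2024-03-01.
The written tolling agreement from 2022-06-12 to 2023-07-05 tolled the period for 388 days, extending the deadline to 2025-03-24.
The period was tolled for 202 days by the emergency suspension of filing deadlines (2023-09-11 to 2024-03-31), pushing the deadline to 2025-10-12.
The pending criminal prosecution from 2020-12-30 to 2021-05-08 does not toll the period, because no stated rule makes a criminal prosecution a tolling event.
The 2026-01-06 filing falls after the 2025-10-12 deadline; the claim is time-barred.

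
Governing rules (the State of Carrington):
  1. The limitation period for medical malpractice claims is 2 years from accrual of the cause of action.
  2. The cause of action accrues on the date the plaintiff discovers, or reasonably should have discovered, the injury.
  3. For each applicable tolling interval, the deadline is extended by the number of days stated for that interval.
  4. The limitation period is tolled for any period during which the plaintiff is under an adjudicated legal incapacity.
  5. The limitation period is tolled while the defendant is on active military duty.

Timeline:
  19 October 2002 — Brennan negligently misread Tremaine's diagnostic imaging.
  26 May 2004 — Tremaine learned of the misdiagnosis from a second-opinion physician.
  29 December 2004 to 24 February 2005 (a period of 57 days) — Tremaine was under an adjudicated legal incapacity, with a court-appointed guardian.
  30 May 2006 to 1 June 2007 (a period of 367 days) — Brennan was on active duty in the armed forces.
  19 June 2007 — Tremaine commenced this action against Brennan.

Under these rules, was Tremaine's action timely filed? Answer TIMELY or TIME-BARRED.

TIMELY

Under the discovery rule, the claim accrued on 26 May 2004, when Tremaine discovered the injury — not on the 19 October 2002 date of the underlying act.
The untolled deadline — 2 years after 26 May 2004 — is 26 May 2006.
Because the plaintiff's legal incapacity ran from 29 December 2004 to 24 February 2005, the deadline is extended by 57 days to 22 July 2006.
The period was tolled for 367 days by the defendant's active military service (30 May 2006 to 1 June 2007), pushing the deadline to 24 July 2007.
Tremaine filed on 19 June 2007, before the 24 July 2007 deadline, so the action is timely.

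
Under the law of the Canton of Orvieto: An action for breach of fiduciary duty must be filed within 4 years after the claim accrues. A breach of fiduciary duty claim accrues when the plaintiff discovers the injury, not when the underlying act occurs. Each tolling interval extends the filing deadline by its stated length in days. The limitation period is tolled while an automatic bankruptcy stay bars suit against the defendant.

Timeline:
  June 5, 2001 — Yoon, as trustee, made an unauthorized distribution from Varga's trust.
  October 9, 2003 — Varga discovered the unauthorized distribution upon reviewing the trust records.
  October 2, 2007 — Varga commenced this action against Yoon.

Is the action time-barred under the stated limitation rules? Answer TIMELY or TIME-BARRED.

TIMELY

Under the discovery rule, the claim accrued on October 9, 2003, when Varga discovered the injury — not on the June 5, 2001 date of the underlying act.
The untolled deadline — 4 years after October 9, 2003 — is October 9, 2007.
Filing on October 2, 2007 beat the October 9, 2007 deadline — the action is timely.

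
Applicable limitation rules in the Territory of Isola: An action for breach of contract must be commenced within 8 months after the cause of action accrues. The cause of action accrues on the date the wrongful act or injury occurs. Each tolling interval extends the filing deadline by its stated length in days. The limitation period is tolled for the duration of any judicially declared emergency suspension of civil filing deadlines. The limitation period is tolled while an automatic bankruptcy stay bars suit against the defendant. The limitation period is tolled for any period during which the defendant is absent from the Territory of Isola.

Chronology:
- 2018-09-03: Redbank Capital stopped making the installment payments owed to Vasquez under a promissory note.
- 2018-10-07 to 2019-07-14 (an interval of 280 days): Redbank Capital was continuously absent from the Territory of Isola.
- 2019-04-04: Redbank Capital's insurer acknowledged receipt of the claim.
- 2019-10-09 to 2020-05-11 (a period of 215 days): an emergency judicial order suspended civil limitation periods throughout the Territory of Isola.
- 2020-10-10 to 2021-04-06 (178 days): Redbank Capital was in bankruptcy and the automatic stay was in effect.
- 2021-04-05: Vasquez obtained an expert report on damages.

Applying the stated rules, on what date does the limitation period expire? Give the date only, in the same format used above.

2020-09-09

The cause of action accrued on 2018-09-03, the date of the act.
The untolled deadline — 8 months after 2018-09-03 — is 2019-05-03.
The period was tolled for 280 days by the defendant's absence from the jurisdiction (2018-10-07 to 2019-07-14), pushing the deadline to 2020-02-07.
The period was tolled for 215 days by the emergency suspension of filing deadlines (2019-10-09 to 2020-05-11), pushing the deadline to 2020-09-09.
By the time the automatic bankruptcy stay began on 2020-10-10, the limitation period had already expired on 2020-09-09; that interval cannot revive it.
The other events in the timeline have no effect on the limitation period under the stated rules.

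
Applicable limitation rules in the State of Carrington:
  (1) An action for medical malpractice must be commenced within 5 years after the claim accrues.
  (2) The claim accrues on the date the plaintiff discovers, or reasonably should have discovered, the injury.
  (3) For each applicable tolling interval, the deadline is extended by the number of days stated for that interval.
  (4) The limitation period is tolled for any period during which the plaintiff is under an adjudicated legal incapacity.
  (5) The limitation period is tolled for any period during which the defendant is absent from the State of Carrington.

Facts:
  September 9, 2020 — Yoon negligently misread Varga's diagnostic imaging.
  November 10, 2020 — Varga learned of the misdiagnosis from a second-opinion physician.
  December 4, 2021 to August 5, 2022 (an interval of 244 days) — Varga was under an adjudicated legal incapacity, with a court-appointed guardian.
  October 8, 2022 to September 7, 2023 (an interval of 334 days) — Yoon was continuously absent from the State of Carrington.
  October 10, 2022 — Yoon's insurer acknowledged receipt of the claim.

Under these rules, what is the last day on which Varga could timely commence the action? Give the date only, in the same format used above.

The claim did not accrue until Varga discovered the injury on November 10, 2020; the September 9, 2020 act date does not start the clock under the stated rule.
5 years from November 10, 2020 is November 10, 2025.
The period was tolled for 244 days by the plaintiff's legal incapacity (December 4, 2021 to August 5, 2022), pushing the deadline to July 12, 2026.
Because the defendant's absence from the jurisdiction ran from October 8, 2022 to September 7, 2023, the deadline is extended by 334 days to June 11, 2027.
Nothing else in the chronology tolls or restarts the period.

June 11, 2027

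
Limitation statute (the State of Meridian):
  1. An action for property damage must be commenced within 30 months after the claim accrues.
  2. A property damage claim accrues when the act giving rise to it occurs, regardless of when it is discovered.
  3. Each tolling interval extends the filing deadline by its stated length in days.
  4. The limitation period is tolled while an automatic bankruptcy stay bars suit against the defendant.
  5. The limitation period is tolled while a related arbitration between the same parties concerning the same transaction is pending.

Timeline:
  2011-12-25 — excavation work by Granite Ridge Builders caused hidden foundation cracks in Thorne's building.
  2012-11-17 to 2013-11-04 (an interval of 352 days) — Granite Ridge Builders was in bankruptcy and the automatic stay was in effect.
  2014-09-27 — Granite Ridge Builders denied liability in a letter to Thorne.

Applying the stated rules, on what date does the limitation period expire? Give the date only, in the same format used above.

The claim accrued on 2011-12-25, the date of the act.
Adding the 30 months base period to 2011-12-25 gives a deadline of 2014-06-25, before any tolling.
The period was tolled for 352 days by the automatic bankruptcy stay (2012-11-17 to 2013-11-04), pushing the deadline to 2015-06-12.
Nothing else in the chronology tolls or restarts the period.

2015-06-12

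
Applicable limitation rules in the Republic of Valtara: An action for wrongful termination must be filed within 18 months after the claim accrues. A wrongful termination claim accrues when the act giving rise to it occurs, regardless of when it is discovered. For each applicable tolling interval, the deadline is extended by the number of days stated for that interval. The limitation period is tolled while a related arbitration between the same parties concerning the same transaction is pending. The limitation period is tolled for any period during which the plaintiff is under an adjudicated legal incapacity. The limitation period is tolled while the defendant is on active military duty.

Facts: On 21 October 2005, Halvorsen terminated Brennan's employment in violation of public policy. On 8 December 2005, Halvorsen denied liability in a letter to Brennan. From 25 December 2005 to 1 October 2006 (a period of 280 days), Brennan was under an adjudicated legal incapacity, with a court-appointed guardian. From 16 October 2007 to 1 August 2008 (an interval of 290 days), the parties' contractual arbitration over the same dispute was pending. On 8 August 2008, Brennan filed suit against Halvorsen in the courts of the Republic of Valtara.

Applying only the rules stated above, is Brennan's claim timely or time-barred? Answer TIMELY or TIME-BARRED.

The claim accrued on 21 October 2005, the date of the act.
Adding the 18 months base period to 21 October 2005 gives a deadline of 21 April 2007, before any tolling.
The period was tolled for 280 days by the plaintiff's legal incapacity (25 December 2005 to 1 October 2006), pushing the deadline to 26 January 2008.
The period was tolled for 290 days by the pending related arbitration (16 October 2007 to 1 August 2008), pushing the deadline to 11 November 2008.
None of the other events listed affects the running of the period under the stated rules.
The 8 August 2008 filing precedes the 11 November 2008 deadline; the claim is timely.

TIMELY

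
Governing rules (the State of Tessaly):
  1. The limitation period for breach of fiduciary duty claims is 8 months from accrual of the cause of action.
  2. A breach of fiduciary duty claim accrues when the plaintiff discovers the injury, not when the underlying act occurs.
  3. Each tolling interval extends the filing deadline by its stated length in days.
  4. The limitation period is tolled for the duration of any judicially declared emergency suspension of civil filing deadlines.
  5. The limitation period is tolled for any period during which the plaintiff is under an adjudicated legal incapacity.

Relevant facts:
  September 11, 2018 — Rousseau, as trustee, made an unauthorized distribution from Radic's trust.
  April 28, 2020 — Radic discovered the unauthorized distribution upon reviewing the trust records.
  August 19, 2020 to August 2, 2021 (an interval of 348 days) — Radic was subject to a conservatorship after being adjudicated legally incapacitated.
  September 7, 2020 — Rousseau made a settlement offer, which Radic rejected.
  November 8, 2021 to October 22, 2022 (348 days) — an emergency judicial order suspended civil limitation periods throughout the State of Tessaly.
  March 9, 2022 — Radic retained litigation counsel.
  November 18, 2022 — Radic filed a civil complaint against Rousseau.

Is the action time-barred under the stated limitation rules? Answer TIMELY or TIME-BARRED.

Under the discovery rule, the claim accrued on April 28, 2020, when Radic discovered the injury — not on the September 11, 2018 date of the underlying act.
8 months from April 28, 2020 is December 28, 2020.
The plaintiff's legal incapacity from August 19, 2020 to August 2, 2021 tolled the period for 348 days, extending the deadline to December 11, 2021.
The period was tolled for 348 days by the emergency suspension of filing deadlines (November 8, 2021 to October 22, 2022), pushing the deadline to November 24, 2022.
Nothing else in the chronology tolls or restarts the period.
Filing on November 18, 2022 beat the November 24, 2022 deadline — the action is timely.

TIMELY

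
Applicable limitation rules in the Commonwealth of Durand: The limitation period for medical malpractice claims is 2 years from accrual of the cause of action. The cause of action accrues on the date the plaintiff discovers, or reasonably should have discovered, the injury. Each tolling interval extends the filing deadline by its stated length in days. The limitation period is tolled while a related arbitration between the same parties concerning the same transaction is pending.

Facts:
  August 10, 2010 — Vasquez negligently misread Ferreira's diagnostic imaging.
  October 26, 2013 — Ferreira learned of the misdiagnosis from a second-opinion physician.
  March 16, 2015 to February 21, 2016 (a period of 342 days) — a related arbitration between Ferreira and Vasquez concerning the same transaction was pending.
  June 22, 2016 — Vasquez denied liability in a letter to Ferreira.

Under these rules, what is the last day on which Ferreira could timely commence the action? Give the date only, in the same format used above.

Under the discovery rule, the claim accrued on October 26, 2013, when Ferreira discovered the injury — not on the August 10, 2010 date of the underlying act.
The untolled deadline — 2 years after October 26, 2013 — is October 26, 2015.
Because the pending related arbitration ran from March 16, 2015 to February 21, 2016, the deadline is extended by 342 days to October 2, 2016.
None of the other events listed affects the running of the period under the stated rules.

October 2, 2016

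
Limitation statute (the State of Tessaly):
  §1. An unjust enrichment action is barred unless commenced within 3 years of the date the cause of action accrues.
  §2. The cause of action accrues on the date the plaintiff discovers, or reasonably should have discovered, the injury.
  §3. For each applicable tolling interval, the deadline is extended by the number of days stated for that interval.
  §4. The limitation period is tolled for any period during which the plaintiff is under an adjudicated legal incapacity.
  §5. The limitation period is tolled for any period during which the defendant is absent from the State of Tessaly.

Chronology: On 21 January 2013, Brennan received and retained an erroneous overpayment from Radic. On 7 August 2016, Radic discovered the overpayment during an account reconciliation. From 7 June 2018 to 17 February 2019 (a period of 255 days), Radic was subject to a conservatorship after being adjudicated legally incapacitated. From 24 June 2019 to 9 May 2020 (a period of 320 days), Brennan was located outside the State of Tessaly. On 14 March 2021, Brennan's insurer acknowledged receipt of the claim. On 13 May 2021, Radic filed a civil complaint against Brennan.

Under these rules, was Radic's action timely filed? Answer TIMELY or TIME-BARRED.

TIME-BARRED

Under the discovery rule, the claim accrued on 7 August 2016, when Radic discovered the injury — not on the 21 January 2013 date of the underlying act.
The untolled deadline — 3 years after 7 August 2016 — is 7 August 2019.
The period was tolled for 255 days by the plaintiff's legal incapacity (7 June 2018 to 17 February 2019), pushing the deadline to 18 April 2020.
The defendant's absence from the jurisdiction from 24 June 2019 to 9 May 2020 tolled the period for 320 days, extending the deadline to 4 March 2021.
The other events in the timeline have no effect on the limitation period under the stated rules.
Radic filed on 13 May 2021, after the 4 March 2021 deadline, so the action is time-barred.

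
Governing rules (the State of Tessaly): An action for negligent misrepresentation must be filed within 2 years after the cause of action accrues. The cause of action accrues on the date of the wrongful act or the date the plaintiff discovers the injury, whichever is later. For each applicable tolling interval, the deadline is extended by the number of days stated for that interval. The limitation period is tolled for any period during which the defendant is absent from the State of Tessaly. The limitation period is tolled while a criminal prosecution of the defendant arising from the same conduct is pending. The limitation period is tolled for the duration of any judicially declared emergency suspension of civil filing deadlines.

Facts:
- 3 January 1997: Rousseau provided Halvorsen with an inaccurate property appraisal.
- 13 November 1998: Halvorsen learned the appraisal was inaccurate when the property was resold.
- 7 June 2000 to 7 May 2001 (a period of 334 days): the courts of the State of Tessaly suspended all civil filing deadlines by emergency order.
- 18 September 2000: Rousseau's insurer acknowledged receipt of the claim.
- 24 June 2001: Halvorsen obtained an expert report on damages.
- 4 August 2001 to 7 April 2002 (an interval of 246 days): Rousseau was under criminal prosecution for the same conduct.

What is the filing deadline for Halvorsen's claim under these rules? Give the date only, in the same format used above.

Because discovery on 13 November 1998 post-dates the 3 January 1997 act, accrual under the later-of rule falls on 13 November 1998.
Adding the 2 years base period to 13 November 1998 gives a deadline of 13 November 2000, before any tolling.
The period was tolled for 334 days by the emergency suspension of filing deadlines (7 June 2000 to 7 May 2001), pushing the deadline to 13 October 2001.
The pending criminal prosecution from 4 August 2001 to 7 April 2002 tolled the period for 246 days, extending the deadline to 16 June 2002.
The other events in the timeline have no effect on the limitation period under the stated rules.

16 June 2002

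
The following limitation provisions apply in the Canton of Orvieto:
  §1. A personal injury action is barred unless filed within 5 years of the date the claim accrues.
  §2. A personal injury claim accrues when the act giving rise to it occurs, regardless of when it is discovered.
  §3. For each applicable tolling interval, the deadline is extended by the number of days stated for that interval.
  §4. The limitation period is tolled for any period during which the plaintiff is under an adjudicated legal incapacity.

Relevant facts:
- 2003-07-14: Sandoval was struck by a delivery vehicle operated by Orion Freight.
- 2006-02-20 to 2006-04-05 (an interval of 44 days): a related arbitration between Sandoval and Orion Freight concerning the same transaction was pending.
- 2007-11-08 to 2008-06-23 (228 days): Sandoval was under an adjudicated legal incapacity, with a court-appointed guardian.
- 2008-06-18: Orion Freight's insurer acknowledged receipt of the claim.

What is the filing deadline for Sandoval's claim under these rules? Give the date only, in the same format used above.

2009-02-27

The claim accrued on 2003-07-14, when the wrongful act occurred.
The untolled deadline — 5 years after 2003-07-14 — is 2008-07-14.
The period was tolled for 228 days by the plaintiff's legal incapacity (2007-11-08 to 2008-06-23), pushing the deadline to 2009-02-27.
The pending related arbitration from 2006-02-20 to 2006-04-05 does not toll the period, because no stated rule makes a pending arbitration a tolling event.
None of the other events listed affects the running of the period under the stated rules.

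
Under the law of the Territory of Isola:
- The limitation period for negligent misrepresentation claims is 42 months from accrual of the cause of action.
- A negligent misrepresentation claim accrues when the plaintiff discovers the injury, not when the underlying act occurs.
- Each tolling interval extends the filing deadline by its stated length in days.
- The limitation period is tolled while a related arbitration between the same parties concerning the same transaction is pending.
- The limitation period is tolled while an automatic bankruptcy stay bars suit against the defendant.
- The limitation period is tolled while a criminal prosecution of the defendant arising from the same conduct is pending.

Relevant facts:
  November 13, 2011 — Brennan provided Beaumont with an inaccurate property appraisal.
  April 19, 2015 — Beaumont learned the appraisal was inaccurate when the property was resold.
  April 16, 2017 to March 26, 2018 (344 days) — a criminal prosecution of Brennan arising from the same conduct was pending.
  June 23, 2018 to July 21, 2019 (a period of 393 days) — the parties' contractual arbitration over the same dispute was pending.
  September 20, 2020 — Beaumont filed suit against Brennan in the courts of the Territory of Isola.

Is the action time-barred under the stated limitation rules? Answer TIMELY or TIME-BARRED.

TIMELY

Under the discovery rule, the claim accrued on April 19, 2015, when Beaumont discovered the injury — not on the November 13, 2011 date of the underlying act.
Adding the 42 months base period to April 19, 2015 gives a deadline of October 19, 2018, before any tolling.
The pending criminal prosecution from April 16, 2017 to March 26, 2018 tolled the period for 344 days, extending the deadline to September 28, 2019.
Because the pending related arbitration ran from June 23, 2018 to July 21, 2019, the deadline is extended by 393 days to October 25, 2020.
Filing on September 20, 2020 beat the October 25, 2020 deadline — the action is timely.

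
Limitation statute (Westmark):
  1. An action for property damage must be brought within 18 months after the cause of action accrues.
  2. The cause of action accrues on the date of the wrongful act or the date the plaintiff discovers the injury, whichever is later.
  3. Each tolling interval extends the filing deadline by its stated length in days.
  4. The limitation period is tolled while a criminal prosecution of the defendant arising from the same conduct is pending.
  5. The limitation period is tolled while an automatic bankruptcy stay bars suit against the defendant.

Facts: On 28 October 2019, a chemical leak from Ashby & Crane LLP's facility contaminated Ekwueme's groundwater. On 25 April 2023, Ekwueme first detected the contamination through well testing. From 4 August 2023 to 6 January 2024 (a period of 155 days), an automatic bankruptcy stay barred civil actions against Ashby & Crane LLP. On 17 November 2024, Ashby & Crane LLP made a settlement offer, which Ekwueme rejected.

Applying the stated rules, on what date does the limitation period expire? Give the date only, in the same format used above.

29 March 2025

Taking the later of the act (28 October 2019) and discovery (25 April 2023), the claim accrued on 25 April 2023.
18 months from 25 April 2023 is 25 October 2024.
The automatic bankruptcy stay from 4 August 2023 to 6 January 2024 tolled the period for 155 days, extending the deadline to 29 March 2025.
None of the other events listed affects the running of the period under the stated rules.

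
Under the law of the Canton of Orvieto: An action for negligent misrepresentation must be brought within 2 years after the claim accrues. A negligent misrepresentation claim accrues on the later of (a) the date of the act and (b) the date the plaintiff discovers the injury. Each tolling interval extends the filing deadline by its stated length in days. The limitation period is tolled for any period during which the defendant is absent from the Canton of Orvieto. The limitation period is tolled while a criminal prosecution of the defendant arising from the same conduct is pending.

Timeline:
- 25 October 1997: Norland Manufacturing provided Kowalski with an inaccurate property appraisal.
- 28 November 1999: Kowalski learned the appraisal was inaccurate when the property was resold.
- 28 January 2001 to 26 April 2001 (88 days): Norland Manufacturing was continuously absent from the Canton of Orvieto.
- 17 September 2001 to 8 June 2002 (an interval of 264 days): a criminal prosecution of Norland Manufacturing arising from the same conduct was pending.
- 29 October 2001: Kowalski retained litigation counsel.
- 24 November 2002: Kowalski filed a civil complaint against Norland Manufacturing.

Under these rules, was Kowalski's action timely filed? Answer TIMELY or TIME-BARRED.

TIME-BARRED

The claim accrued on 28 November 1999 — the later of the 25 October 1997 act and the 28 November 1999 discovery.
The untolled deadline — 2 years after 28 November 1999 — is 28 November 2001.
The period was tolled for 88 days by the defendant's absence from the jurisdiction (28 January 2001 to 26 April 2001), pushing the deadline to 24 February 2002.
The period was tolled for 264 days by the pending criminal prosecution (17 September 2001 to 8 June 2002), pushing the deadline to 15 November 2002.
The other events in the timeline have no effect on the limitation period under the stated rules.
Kowalski filed on 24 November 2002, after the 15 November 2002 deadline, so the action is time-barred.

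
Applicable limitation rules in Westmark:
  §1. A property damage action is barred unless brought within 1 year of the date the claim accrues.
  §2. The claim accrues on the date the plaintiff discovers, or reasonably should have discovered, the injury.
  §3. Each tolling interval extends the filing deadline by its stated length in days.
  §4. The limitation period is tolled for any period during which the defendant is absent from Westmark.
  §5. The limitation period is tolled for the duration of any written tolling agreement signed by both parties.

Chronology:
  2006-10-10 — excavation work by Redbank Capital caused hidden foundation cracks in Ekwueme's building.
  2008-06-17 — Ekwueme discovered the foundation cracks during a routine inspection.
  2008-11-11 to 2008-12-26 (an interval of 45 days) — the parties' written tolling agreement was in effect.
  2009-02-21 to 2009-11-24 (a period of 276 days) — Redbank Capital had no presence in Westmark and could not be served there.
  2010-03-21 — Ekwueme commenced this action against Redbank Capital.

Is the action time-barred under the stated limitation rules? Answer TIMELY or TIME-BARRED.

Accrual is tied to discovery, so the period began on 2008-06-17 rather than on 2006-10-10 when the act occurred.
The untolled deadline — 1 year after 2008-06-17 — is 2009-06-17.
The written tolling agreement from 2008-11-11 to 2008-12-26 tolled the period for 45 days, extending the deadline to 2009-08-01.
The period was tolled for 276 days by the defendant's absence from the jurisdiction (2009-02-21 to 2009-11-24), pushing the deadline to 2010-05-04.
Filing on 2010-03-21 beat the 2010-05-04 deadline — the action is timely.

TIMELY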